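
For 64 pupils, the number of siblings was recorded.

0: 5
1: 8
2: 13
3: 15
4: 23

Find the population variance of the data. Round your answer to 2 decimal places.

1.66

Values: 0, 1, 2, 3, 4
n = 64, Σfx = 171, mean = 2.6719
Σfx² = 563
Σf(x − x̄)² = Σfx² − (Σfx)²/n = 563 − 171²/64 = 106.1094
Population variance = 106.1094 / 64 = 1.6580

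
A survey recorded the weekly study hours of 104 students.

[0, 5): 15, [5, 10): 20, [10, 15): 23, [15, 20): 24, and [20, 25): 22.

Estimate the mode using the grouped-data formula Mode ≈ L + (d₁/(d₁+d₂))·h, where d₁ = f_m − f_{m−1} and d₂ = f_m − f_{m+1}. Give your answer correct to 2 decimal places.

16.67

Modal class: [15, 20) (highest frequency 24).
d₁ = 24 − 23 = 1, d₂ = 24 − 22 = 2
Mode ≈ 15 + (1/(1+2)) × 5 = 15 + 1.6667 = 16.6667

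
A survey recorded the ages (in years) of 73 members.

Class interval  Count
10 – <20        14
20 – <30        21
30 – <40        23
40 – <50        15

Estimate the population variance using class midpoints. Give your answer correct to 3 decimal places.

104.335

Midpoints: 15, 25, 35, 45
n = 73, Σfm = 2215, mean = 30.3425
Σfm² = 74825
Σf(m − x̄)² = Σfm² − (Σfm)²/n = 74825 − 2215²/73 = 7616.4384
Population variance = 7616.4384 / 73 = 104.3348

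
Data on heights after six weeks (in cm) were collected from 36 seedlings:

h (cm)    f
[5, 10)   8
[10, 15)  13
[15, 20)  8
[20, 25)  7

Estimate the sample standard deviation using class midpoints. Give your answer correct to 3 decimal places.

5.248

Midpoints: 7.5, 12.5, 17.5, 22.5
n = 36, Σfm = 520, mean = 14.4444
Σfm² = 8475
Σf(m − x̄)² = Σfm² − (Σfm)²/n = 8475 − 520²/36 = 963.8889
Sample variance = 963.8889 / 35 = 27.5397
Standard deviation = √27.5397 = 5.2478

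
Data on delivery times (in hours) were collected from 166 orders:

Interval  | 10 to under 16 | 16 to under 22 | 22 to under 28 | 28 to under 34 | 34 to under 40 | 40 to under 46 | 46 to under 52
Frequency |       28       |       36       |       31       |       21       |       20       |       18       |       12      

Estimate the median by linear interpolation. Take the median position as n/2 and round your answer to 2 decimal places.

Cumulative frequencies: 28, 64, 95, 116, 136, 154, 166
n = 166; position = n/2 = 83.
This falls in the class 22 to under 28: L = 22, F = 64, f = 31, h = 6.
Median ≈ 22 + ((83 − 64) / 31) × 6 = 25.6774

25.68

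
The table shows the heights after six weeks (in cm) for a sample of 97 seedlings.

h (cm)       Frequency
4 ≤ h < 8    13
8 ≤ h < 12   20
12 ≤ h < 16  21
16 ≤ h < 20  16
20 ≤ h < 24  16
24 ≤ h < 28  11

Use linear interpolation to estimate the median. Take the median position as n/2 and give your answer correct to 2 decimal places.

Cumulative frequencies: 13, 33, 54, 70, 86, 97
n = 97; position = n/2 = 48.5.
This falls in the class 12 ≤ h < 16: L = 12, F = 33, f = 21, h = 4.
Median ≈ 12 + ((48.5 − 33) / 21) × 4 = 14.9524

14.95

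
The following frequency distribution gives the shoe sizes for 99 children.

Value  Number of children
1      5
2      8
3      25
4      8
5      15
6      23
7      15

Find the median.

5

Cumulative frequencies: 5, 13, 38, 46, 61, 84, 99
n = 99, so the median is the value in position (n+1)/2 = 50.
Position 50 falls at value 5.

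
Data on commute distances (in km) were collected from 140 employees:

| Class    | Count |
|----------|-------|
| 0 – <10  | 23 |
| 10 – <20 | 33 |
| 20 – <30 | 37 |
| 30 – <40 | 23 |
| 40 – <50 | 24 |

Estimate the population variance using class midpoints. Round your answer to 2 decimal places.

173.96

Midpoints: 5, 15, 25, 35, 45
n = 140, Σfm = 3420, mean = 24.4286
Σfm² = 107900
Σf(m − x̄)² = Σfm² − (Σfm)²/n = 107900 − 3420²/140 = 24354.2857
Population variance = 24354.2857 / 140 = 173.9592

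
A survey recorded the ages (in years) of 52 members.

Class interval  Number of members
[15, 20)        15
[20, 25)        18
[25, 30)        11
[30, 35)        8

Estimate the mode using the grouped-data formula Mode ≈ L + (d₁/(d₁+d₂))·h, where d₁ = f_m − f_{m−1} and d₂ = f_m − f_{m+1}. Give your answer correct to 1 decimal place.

21.5

Modal class: [20, 25) (highest frequency 18).
d₁ = 18 − 15 = 3, d₂ = 18 − 11 = 7
Mode ≈ 20 + (3/(3+7)) × 5 = 20 + 1.5000 = 21.5000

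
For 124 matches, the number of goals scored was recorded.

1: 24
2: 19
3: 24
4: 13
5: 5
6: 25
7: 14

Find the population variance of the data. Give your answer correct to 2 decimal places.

4.32

Values: 1, 2, 3, 4, 5, 6, 7
n = 124, Σfx = 459, mean = 3.7016
Σfx² = 2235
Σf(x − x̄)² = Σfx² − (Σfx)²/n = 2235 − 459²/124 = 535.9597
Population variance = 535.9597 / 124 = 4.3223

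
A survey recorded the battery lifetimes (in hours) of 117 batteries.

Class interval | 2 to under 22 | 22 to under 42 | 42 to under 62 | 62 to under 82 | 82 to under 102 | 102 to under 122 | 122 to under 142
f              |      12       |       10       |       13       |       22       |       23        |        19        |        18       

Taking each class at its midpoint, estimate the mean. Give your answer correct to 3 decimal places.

79.863

Midpoints: 12, 32, 52, 72, 92, 112, 132
Σfm = 12×12 + 10×32 + 13×52 + 22×72 + 23×92 + 19×112 + 18×132 = 9344
n = Σf = 117
Mean = 9344 / 117 = 79.8632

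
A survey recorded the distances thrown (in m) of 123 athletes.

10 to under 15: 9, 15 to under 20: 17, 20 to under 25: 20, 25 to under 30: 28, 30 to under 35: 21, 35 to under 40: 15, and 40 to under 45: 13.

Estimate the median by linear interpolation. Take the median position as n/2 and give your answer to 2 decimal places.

Cumulative frequencies: 9, 26, 46, 74, 95, 110, 123
n = 123; position = n/2 = 61.5.
This falls in the class 25 to under 30: L = 25, F = 46, f = 28, h = 5.
Median ≈ 25 + ((61.5 − 46) / 28) × 5 = 27.7679

27.77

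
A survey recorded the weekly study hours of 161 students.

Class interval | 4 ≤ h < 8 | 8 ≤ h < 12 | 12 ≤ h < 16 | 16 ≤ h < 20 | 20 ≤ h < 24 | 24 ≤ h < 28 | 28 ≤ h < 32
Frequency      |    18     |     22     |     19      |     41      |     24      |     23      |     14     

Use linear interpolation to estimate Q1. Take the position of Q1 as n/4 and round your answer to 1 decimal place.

12.1

Cumulative frequencies: 18, 40, 59, 100, 124, 147, 161
n = 161; position = n/4 = 40.25.
This falls in the class 12 ≤ h < 16: L = 12, F = 40, f = 19, h = 4.
Lower quartile ≈ 12 + ((40.25 − 40) / 19) × 4 = 12.0526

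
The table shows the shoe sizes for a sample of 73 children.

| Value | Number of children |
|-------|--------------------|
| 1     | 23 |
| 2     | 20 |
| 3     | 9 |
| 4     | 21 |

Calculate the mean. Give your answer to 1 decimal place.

2.4

Values: 1, 2, 3, 4
Σfx = 23×1 + 20×2 + 9×3 + 21×4 = 174
n = Σf = 73
Mean = 174 / 73 = 2.3836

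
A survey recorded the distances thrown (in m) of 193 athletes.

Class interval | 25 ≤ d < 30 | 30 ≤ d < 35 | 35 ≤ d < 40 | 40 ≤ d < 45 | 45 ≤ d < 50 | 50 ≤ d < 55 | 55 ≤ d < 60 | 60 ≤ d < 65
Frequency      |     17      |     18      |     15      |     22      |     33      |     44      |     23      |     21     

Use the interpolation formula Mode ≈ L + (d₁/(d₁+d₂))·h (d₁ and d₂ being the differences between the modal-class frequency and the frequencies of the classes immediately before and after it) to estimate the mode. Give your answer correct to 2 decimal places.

51.72

Modal class: 50 ≤ d < 55 (highest frequency 44).
d₁ = 44 − 33 = 11, d₂ = 44 − 23 = 21
Mode ≈ 50 + (11/(11+21)) × 5 = 50 + 1.7188 = 51.7188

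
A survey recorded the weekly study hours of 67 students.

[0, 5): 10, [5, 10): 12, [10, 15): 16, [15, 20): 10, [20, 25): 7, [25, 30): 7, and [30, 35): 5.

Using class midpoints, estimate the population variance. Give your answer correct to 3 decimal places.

Midpoints: 2.5, 7.5, 12.5, 17.5, 22.5, 27.5, 32.5
n = 67, Σfm = 1002.5, mean = 14.9627
Σfm² = 20418.75
Σf(m − x̄)² = Σfm² − (Σfm)²/n = 20418.75 − 1002.5²/67 = 5418.6567
Population variance = 5418.6567 / 67 = 80.8755

80.875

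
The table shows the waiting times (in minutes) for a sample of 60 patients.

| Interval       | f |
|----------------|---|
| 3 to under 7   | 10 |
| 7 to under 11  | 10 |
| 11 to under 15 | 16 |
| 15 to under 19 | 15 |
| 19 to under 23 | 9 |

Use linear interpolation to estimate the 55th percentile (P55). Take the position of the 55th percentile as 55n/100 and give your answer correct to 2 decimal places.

Cumulative frequencies: 10, 20, 36, 51, 60
n = 60; position = 55n/100 = 33.
This falls in the class 11 to under 15: L = 11, F = 20, f = 16, h = 4.
55th percentile ≈ 11 + ((33 − 20) / 16) × 4 = 14.2500

14.25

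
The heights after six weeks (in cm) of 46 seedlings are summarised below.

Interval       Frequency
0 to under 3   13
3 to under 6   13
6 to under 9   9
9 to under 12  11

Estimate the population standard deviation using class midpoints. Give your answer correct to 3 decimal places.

3.396

Midpoints: 1.5, 4.5, 7.5, 10.5
n = 46, Σfm = 261, mean = 5.6739
Σfm² = 2011.5
Σf(m − x̄)² = Σfm² − (Σfm)²/n = 2011.5 − 261²/46 = 530.6087
Population variance = 530.6087 / 46 = 11.5350
Standard deviation = √11.5350 = 3.3963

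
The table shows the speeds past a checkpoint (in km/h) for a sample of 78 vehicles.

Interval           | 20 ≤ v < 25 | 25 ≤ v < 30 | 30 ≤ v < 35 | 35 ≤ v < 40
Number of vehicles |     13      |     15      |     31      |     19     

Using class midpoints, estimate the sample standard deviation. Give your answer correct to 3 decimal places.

5.090

Midpoints: 22.5, 27.5, 32.5, 37.5
n = 78, Σfm = 2425, mean = 31.0897
Σfm² = 77387.5
Σf(m − x̄)² = Σfm² − (Σfm)²/n = 77387.5 − 2425²/78 = 1994.8718
Sample variance = 1994.8718 / 77 = 25.9074
Standard deviation = √25.9074 = 5.0899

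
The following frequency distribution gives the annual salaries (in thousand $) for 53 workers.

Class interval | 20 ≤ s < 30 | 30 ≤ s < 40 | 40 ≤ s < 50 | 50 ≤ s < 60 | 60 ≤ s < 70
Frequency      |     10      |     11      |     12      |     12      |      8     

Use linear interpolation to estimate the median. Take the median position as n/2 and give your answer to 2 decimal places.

44.58

Cumulative frequencies: 10, 21, 33, 45, 53
n = 53; position = n/2 = 26.5.
This falls in the class 40 ≤ s < 50: L = 40, F = 21, f = 12, h = 10.
Median ≈ 40 + ((26.5 − 21) / 12) × 10 = 44.5833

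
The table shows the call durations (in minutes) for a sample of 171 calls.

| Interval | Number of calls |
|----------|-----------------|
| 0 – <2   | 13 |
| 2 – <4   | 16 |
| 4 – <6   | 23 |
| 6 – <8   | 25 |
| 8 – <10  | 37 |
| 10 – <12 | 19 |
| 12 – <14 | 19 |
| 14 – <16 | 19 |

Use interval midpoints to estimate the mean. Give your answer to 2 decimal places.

Midpoints: 1, 3, 5, 7, 9, 11, 13, 15
Σfm = 13×1 + 16×3 + 23×5 + 25×7 + 37×9 + 19×11 + 19×13 + 19×15 = 1425
n = Σf = 171
Mean = 1425 / 171 = 8.3333

8.33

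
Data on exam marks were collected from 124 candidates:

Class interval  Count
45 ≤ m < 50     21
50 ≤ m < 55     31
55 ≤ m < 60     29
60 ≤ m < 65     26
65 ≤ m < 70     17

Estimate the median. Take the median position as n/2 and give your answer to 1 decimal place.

Cumulative frequencies: 21, 52, 81, 107, 124
n = 124; position = n/2 = 62.
This falls in the class 55 ≤ m < 60: L = 55, F = 52, f = 29, h = 5.
Median ≈ 55 + ((62 − 52) / 29) × 5 = 56.7241

56.7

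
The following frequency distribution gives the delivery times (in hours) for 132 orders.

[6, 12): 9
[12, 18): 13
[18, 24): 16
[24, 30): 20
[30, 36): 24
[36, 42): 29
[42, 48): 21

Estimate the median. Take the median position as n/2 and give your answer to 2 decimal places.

Cumulative frequencies: 9, 22, 38, 58, 82, 111, 132
n = 132; position = n/2 = 66.
This falls in the class [30, 36): L = 30, F = 58, f = 24, h = 6.
Median ≈ 30 + ((66 − 58) / 24) × 6 = 32.0000

32.00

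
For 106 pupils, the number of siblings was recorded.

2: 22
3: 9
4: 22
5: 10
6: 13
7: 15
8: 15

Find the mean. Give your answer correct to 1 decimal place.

Values: 2, 3, 4, 5, 6, 7, 8
Σfx = 22×2 + 9×3 + 22×4 + 10×5 + 13×6 + 15×7 + 15×8 = 512
n = Σf = 106
Mean = 512 / 106 = 4.8302

4.8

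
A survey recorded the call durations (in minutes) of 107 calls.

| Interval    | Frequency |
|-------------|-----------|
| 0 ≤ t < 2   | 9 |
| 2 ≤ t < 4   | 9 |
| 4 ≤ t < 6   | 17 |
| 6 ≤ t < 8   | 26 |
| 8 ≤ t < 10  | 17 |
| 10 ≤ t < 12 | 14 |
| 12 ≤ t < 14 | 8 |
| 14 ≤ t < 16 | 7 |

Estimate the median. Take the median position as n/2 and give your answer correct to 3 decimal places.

Cumulative frequencies: 9, 18, 35, 61, 78, 92, 100, 107
n = 107; position = n/2 = 53.5.
This falls in the class 6 ≤ t < 8: L = 6, F = 35, f = 26, h = 2.
Median ≈ 6 + ((53.5 − 35) / 26) × 2 = 7.4231

7.423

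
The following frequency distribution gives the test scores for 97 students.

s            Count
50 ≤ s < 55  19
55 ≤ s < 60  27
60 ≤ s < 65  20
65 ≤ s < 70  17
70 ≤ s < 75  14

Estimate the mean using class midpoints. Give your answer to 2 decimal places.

61.47

Midpoints: 52.5, 57.5, 62.5, 67.5, 72.5
Σfm = 19×52.5 + 27×57.5 + 20×62.5 + 17×67.5 + 14×72.5 = 5962.5
n = Σf = 97
Mean = 5962.5 / 97 = 61.4691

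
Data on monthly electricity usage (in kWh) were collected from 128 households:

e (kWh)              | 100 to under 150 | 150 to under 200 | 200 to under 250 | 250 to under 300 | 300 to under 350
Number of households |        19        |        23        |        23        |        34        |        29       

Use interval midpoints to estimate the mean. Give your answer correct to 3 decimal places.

Midpoints: 125, 175, 225, 275, 325
Σfm = 19×125 + 23×175 + 23×225 + 34×275 + 29×325 = 30350
n = Σf = 128
Mean = 30350 / 128 = 237.1094

237.109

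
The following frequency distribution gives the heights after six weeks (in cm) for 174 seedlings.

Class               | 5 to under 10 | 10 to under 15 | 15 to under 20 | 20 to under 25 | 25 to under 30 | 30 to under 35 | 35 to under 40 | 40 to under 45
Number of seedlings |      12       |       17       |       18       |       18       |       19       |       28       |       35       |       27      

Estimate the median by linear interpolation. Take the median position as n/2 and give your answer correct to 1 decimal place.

30.5

Cumulative frequencies: 12, 29, 47, 65, 84, 112, 147, 174
n = 174; position = n/2 = 87.
This falls in the class 30 to under 35: L = 30, F = 84, f = 28, h = 5.
Median ≈ 30 + ((87 − 84) / 28) × 5 = 30.5357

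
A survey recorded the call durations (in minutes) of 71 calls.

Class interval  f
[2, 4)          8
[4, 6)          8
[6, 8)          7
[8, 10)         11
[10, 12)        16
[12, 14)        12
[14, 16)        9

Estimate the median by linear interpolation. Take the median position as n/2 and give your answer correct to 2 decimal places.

Cumulative frequencies: 8, 16, 23, 34, 50, 62, 71
n = 71; position = n/2 = 35.5.
This falls in the class [10, 12): L = 10, F = 34, f = 16, h = 2.
Median ≈ 10 + ((35.5 − 34) / 16) × 2 = 10.1875

10.19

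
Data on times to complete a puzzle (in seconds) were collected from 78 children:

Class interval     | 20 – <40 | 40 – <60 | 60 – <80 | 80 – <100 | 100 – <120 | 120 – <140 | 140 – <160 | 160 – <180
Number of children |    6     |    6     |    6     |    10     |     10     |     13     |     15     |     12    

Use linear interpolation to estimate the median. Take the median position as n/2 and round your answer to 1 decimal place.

Cumulative frequencies: 6, 12, 18, 28, 38, 51, 66, 78
n = 78; position = n/2 = 39.
This falls in the class 120 – <140: L = 120, F = 38, f = 13, h = 20.
Median ≈ 120 + ((39 − 38) / 13) × 20 = 121.5385

121.5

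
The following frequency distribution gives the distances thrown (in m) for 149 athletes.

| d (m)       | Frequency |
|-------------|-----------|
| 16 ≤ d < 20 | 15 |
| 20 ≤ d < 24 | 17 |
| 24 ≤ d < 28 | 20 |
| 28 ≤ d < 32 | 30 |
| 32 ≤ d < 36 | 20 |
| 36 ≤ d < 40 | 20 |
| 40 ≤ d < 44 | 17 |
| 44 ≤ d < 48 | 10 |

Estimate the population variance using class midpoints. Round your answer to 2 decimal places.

Midpoints: 18, 22, 26, 30, 34, 38, 42, 46
n = 149, Σfm = 4678, mean = 31.3960
Σfm² = 156756
Σf(m − x̄)² = Σfm² − (Σfm)²/n = 156756 − 4678²/149 = 9885.6376
Population variance = 9885.6376 / 149 = 66.3466

66.35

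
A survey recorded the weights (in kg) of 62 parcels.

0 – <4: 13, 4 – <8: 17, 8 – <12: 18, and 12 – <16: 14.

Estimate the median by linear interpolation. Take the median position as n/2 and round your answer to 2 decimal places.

Cumulative frequencies: 13, 30, 48, 62
n = 62; position = n/2 = 31.
This falls in the class 8 – <12: L = 8, F = 30, f = 18, h = 4.
Median ≈ 8 + ((31 − 30) / 18) × 4 = 8.2222

8.22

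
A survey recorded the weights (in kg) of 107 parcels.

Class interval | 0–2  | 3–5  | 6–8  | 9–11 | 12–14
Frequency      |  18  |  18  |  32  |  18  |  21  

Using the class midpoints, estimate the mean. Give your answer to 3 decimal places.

7.168

Midpoints: 1, 4, 7, 10, 13
Σfm = 18×1 + 18×4 + 32×7 + 18×10 + 21×13 = 767
n = Σf = 107
Mean = 767 / 107 = 7.1682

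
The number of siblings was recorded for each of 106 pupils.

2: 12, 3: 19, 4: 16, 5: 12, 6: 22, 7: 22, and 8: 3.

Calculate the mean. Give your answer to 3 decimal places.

4.858

Values: 2, 3, 4, 5, 6, 7, 8
Σfx = 12×2 + 19×3 + 16×4 + 12×5 + 22×6 + 22×7 + 3×8 = 515
n = Σf = 106
Mean = 515 / 106 = 4.8585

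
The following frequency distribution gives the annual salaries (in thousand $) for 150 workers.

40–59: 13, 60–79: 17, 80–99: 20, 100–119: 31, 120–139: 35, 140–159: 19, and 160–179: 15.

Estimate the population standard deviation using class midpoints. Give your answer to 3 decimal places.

34.519

Midpoints: 49.5, 69.5, 89.5, 109.5, 129.5, 149.5, 169.5
n = 150, Σfm = 16925, mean = 112.8333
Σfm² = 2088437.5
Σf(m − x̄)² = Σfm² − (Σfm)²/n = 2088437.5 − 16925²/150 = 178733.3333
Population variance = 178733.3333 / 150 = 1191.5556
Standard deviation = √1191.5556 = 34.5189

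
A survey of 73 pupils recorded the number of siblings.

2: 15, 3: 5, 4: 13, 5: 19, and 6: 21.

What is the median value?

5

Cumulative frequencies: 15, 20, 33, 52, 73
n = 73, so the median is the value in position (n+1)/2 = 37.
Position 37 falls at value 5.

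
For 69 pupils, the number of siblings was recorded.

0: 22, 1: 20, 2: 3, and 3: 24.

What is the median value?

Cumulative frequencies: 22, 42, 45, 69
n = 69, so the median is the value in position (n+1)/2 = 35.
Position 35 falls at value 1.

1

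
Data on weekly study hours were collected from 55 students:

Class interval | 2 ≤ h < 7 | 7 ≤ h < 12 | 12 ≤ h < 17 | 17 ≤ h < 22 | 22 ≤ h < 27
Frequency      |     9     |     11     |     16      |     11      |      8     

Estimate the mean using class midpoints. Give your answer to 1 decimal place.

Midpoints: 4.5, 9.5, 14.5, 19.5, 24.5
Σfm = 9×4.5 + 11×9.5 + 16×14.5 + 11×19.5 + 8×24.5 = 787.5
n = Σf = 55
Mean = 787.5 / 55 = 14.3182

14.3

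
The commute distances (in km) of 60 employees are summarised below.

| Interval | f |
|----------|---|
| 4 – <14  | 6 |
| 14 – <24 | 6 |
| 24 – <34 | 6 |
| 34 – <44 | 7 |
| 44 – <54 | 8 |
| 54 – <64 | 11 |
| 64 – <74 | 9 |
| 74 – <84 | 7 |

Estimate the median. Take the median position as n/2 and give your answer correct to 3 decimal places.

50.250

Cumulative frequencies: 6, 12, 18, 25, 33, 44, 53, 60
n = 60; position = n/2 = 30.
This falls in the class 44 – <54: L = 44, F = 25, f = 8, h = 10.
Median ≈ 44 + ((30 − 25) / 8) × 10 = 50.2500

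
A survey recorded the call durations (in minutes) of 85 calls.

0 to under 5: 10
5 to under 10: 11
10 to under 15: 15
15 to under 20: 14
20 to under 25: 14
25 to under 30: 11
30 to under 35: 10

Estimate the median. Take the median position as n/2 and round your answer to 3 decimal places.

Cumulative frequencies: 10, 21, 36, 50, 64, 75, 85
n = 85; position = n/2 = 42.5.
This falls in the class 15 to under 20: L = 15, F = 36, f = 14, h = 5.
Median ≈ 15 + ((42.5 − 36) / 14) × 5 = 17.3214

17.321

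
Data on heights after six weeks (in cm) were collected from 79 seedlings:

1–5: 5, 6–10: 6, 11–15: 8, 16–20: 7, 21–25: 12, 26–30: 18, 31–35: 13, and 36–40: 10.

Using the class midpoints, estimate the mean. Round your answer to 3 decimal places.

Midpoints: 3, 8, 13, 18, 23, 28, 33, 38
Σfm = 5×3 + 6×8 + 8×13 + 7×18 + 12×23 + 18×28 + 13×33 + 10×38 = 1882
n = Σf = 79
Mean = 1882 / 79 = 23.8228

23.823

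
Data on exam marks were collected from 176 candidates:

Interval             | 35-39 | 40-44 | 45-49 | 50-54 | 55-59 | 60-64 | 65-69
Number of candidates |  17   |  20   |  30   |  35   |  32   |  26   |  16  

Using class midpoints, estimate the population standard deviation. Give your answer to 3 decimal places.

8.777

Midpoints: 37, 42, 47, 52, 57, 62, 67
n = 176, Σfm = 9207, mean = 52.3125
Σfm² = 495199
Σf(m − x̄)² = Σfm² − (Σfm)²/n = 495199 − 9207²/176 = 13557.8125
Population variance = 13557.8125 / 176 = 77.0330
Standard deviation = √77.0330 = 8.7768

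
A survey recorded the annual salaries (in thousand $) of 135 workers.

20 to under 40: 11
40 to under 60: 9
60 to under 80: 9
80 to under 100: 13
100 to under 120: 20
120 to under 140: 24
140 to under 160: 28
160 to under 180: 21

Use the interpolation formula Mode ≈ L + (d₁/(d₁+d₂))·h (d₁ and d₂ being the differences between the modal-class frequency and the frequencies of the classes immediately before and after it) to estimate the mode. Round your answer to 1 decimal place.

Modal class: 140 to under 160 (highest frequency 28).
d₁ = 28 − 24 = 4, d₂ = 28 − 21 = 7
Mode ≈ 140 + (4/(4+7)) × 20 = 140 + 7.2727 = 147.2727

147.3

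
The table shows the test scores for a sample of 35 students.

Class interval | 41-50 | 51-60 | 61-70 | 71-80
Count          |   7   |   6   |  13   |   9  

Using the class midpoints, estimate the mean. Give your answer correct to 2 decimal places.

Midpoints: 45.5, 55.5, 65.5, 75.5
Σfm = 7×45.5 + 6×55.5 + 13×65.5 + 9×75.5 = 2182.5
n = Σf = 35
Mean = 2182.5 / 35 = 62.3571

62.36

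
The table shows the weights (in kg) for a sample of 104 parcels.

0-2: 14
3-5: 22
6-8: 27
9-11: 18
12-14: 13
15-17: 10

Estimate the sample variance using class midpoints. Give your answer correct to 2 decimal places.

Midpoints: 1, 4, 7, 10, 13, 16
n = 104, Σfm = 800, mean = 7.6923
Σfm² = 8246
Σf(m − x̄)² = Σfm² − (Σfm)²/n = 8246 − 800²/104 = 2092.1538
Sample variance = 2092.1538 / 103 = 20.3122

20.31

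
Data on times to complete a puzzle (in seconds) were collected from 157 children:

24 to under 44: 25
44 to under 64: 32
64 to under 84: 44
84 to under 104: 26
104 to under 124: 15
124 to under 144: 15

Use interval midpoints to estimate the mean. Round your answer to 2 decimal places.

76.42

Midpoints: 34, 54, 74, 94, 114, 134
Σfm = 25×34 + 32×54 + 44×74 + 26×94 + 15×114 + 15×134 = 11998
n = Σf = 157
Mean = 11998 / 157 = 76.4204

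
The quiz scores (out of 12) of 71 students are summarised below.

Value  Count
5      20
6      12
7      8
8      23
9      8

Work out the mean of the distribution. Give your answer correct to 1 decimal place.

Values: 5, 6, 7, 8, 9
Σfx = 20×5 + 12×6 + 8×7 + 23×8 + 8×9 = 484
n = Σf = 71
Mean = 484 / 71 = 6.8169

6.8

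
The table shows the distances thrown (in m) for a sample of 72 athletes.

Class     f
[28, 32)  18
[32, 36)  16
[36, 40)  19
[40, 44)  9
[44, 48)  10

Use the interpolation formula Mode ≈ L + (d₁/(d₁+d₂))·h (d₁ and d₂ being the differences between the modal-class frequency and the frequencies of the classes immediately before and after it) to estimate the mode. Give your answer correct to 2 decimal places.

Modal class: [36, 40) (highest frequency 19).
d₁ = 19 − 16 = 3, d₂ = 19 − 9 = 10
Mode ≈ 36 + (3/(3+10)) × 4 = 36 + 0.9231 = 36.9231

36.92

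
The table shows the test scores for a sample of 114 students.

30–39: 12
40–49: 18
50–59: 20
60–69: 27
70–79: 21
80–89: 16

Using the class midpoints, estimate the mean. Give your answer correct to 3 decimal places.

Midpoints: 34.5, 44.5, 54.5, 64.5, 74.5, 84.5
Σfm = 12×34.5 + 18×44.5 + 20×54.5 + 27×64.5 + 21×74.5 + 16×84.5 = 6963
n = Σf = 114
Mean = 6963 / 114 = 61.0789

61.079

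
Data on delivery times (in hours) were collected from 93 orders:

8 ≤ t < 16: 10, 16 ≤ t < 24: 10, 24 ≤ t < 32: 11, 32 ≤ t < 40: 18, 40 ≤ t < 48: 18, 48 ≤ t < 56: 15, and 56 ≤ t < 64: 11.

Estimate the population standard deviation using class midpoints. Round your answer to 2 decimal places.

Midpoints: 12, 20, 28, 36, 44, 52, 60
n = 93, Σfm = 3508, mean = 37.7204
Σfm² = 152400
Σf(m − x̄)² = Σfm² − (Σfm)²/n = 152400 − 3508²/93 = 20076.7312
Population variance = 20076.7312 / 93 = 215.8788
Standard deviation = √215.8788 = 14.6928

14.69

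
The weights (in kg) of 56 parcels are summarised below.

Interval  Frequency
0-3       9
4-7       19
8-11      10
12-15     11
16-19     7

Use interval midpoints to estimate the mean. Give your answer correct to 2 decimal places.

Midpoints: 1.5, 5.5, 9.5, 13.5, 17.5
Σfm = 9×1.5 + 19×5.5 + 10×9.5 + 11×13.5 + 7×17.5 = 484
n = Σf = 56
Mean = 484 / 56 = 8.6429

8.64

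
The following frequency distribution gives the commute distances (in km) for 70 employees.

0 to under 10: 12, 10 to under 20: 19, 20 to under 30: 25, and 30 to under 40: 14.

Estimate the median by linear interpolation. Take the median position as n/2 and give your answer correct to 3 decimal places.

21.600

Cumulative frequencies: 12, 31, 56, 70
n = 70; position = n/2 = 35.
This falls in the class 20 to under 30: L = 20, F = 31, f = 25, h = 10.
Median ≈ 20 + ((35 − 31) / 25) × 10 = 21.6000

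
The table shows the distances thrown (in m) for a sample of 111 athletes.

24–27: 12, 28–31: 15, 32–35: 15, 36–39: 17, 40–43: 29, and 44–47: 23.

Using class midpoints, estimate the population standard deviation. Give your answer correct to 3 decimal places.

6.616

Midpoints: 25.5, 29.5, 33.5, 37.5, 41.5, 45.5
n = 111, Σfm = 4138.5, mean = 37.2838
Σfm² = 159157.75
Σf(m − x̄)² = Σfm² − (Σfm)²/n = 159157.75 − 4138.5²/111 = 4858.8108
Population variance = 4858.8108 / 111 = 43.7731
Standard deviation = √43.7731 = 6.6161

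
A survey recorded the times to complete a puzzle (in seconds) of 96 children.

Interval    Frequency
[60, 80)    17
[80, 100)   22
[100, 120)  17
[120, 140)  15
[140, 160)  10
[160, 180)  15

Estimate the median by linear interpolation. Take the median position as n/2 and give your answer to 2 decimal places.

Cumulative frequencies: 17, 39, 56, 71, 81, 96
n = 96; position = n/2 = 48.
This falls in the class [100, 120): L = 100, F = 39, f = 17, h = 20.
Median ≈ 100 + ((48 − 39) / 17) × 20 = 110.5882

110.59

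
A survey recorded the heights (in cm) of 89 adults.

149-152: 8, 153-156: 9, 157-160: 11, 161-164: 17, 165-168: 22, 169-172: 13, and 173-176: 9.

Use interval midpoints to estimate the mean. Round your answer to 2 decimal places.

Midpoints: 150.5, 154.5, 158.5, 162.5, 166.5, 170.5, 174.5
Σfm = 8×150.5 + 9×154.5 + 11×158.5 + 17×162.5 + 22×166.5 + 13×170.5 + 9×174.5 = 14550.5
n = Σf = 89
Mean = 14550.5 / 89 = 163.4888

163.49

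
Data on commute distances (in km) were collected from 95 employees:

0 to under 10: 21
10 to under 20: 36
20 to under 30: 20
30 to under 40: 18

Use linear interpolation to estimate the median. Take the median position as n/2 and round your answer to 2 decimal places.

17.36

Cumulative frequencies: 21, 57, 77, 95
n = 95; position = n/2 = 47.5.
This falls in the class 10 to under 20: L = 10, F = 21, f = 36, h = 10.
Median ≈ 10 + ((47.5 − 21) / 36) × 10 = 17.3611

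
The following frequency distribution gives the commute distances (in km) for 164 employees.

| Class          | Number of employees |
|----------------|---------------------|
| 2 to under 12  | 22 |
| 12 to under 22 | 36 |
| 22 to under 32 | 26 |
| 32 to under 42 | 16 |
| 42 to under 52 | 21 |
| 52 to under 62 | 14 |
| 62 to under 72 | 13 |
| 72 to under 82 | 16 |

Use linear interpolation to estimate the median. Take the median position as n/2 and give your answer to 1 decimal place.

Cumulative frequencies: 22, 58, 84, 100, 121, 135, 148, 164
n = 164; position = n/2 = 82.
This falls in the class 22 to under 32: L = 22, F = 58, f = 26, h = 10.
Median ≈ 22 + ((82 − 58) / 26) × 10 = 31.2308

31.2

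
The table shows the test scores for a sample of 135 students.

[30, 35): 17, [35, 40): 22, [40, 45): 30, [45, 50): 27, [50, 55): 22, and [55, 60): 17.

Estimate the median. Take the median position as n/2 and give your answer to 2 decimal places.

44.75

Cumulative frequencies: 17, 39, 69, 96, 118, 135
n = 135; position = n/2 = 67.5.
This falls in the class [40, 45): L = 40, F = 39, f = 30, h = 5.
Median ≈ 40 + ((67.5 − 39) / 30) × 5 = 44.7500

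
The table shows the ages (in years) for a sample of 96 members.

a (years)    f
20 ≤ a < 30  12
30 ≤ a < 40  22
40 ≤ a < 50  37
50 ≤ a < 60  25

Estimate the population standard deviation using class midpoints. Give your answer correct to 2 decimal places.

Midpoints: 25, 35, 45, 55
n = 96, Σfm = 4110, mean = 42.8125
Σfm² = 185000
Σf(m − x̄)² = Σfm² − (Σfm)²/n = 185000 − 4110²/96 = 9040.6250
Population variance = 9040.6250 / 96 = 94.1732
Standard deviation = √94.1732 = 9.7043

9.70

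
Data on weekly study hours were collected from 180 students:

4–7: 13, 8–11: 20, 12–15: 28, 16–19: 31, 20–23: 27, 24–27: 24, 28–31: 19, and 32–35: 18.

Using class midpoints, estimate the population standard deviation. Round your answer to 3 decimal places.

Midpoints: 5.5, 9.5, 13.5, 17.5, 21.5, 25.5, 29.5, 33.5
n = 180, Σfm = 3538, mean = 19.6556
Σfm² = 81617
Σf(m − x̄)² = Σfm² − (Σfm)²/n = 81617 − 3538²/180 = 12075.6444
Population variance = 12075.6444 / 180 = 67.0869
Standard deviation = √67.0869 = 8.1907

8.191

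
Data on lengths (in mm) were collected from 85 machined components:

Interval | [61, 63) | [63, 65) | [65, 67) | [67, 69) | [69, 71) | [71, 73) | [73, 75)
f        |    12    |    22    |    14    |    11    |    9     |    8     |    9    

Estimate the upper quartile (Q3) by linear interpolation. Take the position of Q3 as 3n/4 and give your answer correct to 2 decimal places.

70.06

Cumulative frequencies: 12, 34, 48, 59, 68, 76, 85
n = 85; position = 3n/4 = 63.75.
This falls in the class [69, 71): L = 69, F = 59, f = 9, h = 2.
Upper quartile ≈ 69 + ((63.75 − 59) / 9) × 2 = 70.0556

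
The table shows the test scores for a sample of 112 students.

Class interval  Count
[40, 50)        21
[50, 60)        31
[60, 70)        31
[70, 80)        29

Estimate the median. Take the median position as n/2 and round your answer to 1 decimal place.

61.3

Cumulative frequencies: 21, 52, 83, 112
n = 112; position = n/2 = 56.
This falls in the class [60, 70): L = 60, F = 52, f = 31, h = 10.
Median ≈ 60 + ((56 − 52) / 31) × 10 = 61.2903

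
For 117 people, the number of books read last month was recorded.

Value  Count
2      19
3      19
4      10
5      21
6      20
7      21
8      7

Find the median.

5

Cumulative frequencies: 19, 38, 48, 69, 89, 110, 117
n = 117, so the median is the value in position (n+1)/2 = 59.
Position 59 falls at value 5.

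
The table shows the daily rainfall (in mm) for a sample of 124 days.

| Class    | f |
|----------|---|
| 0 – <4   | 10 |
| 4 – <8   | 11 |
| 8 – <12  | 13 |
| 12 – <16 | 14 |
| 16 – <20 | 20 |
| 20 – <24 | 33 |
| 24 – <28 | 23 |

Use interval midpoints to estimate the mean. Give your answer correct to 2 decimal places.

16.90

Midpoints: 2, 6, 10, 14, 18, 22, 26
Σfm = 10×2 + 11×6 + 13×10 + 14×14 + 20×18 + 33×22 + 23×26 = 2096
n = Σf = 124
Mean = 2096 / 124 = 16.9032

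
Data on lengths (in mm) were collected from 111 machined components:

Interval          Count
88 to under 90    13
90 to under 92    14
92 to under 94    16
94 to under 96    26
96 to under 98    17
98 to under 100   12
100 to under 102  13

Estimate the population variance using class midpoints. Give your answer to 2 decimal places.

13.37

Midpoints: 89, 91, 93, 95, 97, 99, 101
n = 111, Σfm = 10539, mean = 94.9459
Σfm² = 1002119
Σf(m − x̄)² = Σfm² − (Σfm)²/n = 1002119 − 10539²/111 = 1483.6757
Population variance = 1483.6757 / 111 = 13.3664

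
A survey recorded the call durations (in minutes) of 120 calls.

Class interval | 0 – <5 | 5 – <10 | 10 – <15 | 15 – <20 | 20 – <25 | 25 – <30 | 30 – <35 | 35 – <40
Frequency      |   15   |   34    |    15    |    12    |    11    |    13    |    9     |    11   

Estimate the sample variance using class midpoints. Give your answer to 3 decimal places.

126.611

Midpoints: 2.5, 7.5, 12.5, 17.5, 22.5, 27.5, 32.5, 37.5
n = 120, Σfm = 2000, mean = 16.6667
Σfm² = 48400
Σf(m − x̄)² = Σfm² − (Σfm)²/n = 48400 − 2000²/120 = 15066.6667
Sample variance = 15066.6667 / 119 = 126.6106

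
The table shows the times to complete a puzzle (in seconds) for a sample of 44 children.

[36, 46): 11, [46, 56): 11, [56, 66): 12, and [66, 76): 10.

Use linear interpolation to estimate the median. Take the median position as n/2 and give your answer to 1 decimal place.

56.0

Cumulative frequencies: 11, 22, 34, 44
n = 44; position = n/2 = 22.
This falls in the class [46, 56): L = 46, F = 11, f = 11, h = 10.
Median ≈ 46 + ((22 − 11) / 11) × 10 = 56.0000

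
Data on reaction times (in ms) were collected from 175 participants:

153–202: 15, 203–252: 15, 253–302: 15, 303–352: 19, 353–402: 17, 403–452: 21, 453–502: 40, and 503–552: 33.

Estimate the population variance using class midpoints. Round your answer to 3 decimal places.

13141.551

Midpoints: 177.5, 227.5, 277.5, 327.5, 377.5, 427.5, 477.5, 527.5
n = 175, Σfm = 68362.5, mean = 390.6429
Σfm² = 29005093.75
Σf(m − x̄)² = Σfm² − (Σfm)²/n = 29005093.75 − 68362.5²/175 = 2299771.4286
Population variance = 2299771.4286 / 175 = 13141.5510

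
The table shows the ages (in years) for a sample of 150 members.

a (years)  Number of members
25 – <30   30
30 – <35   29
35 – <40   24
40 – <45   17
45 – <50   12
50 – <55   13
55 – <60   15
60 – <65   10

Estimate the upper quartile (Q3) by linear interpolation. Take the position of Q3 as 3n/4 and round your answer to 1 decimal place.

Cumulative frequencies: 30, 59, 83, 100, 112, 125, 140, 150
n = 150; position = 3n/4 = 112.5.
This falls in the class 50 – <55: L = 50, F = 112, f = 13, h = 5.
Upper quartile ≈ 50 + ((112.5 − 112) / 13) × 5 = 50.1923

50.2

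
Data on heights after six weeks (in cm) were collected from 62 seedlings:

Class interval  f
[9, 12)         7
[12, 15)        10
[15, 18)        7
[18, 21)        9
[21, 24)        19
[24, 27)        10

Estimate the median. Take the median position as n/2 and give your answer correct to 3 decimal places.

Cumulative frequencies: 7, 17, 24, 33, 52, 62
n = 62; position = n/2 = 31.
This falls in the class [18, 21): L = 18, F = 24, f = 9, h = 3.
Median ≈ 18 + ((31 − 24) / 9) × 3 = 20.3333

20.333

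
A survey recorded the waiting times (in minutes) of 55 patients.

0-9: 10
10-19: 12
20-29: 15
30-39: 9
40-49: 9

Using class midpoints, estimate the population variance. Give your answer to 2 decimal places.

175.54

Midpoints: 4.5, 14.5, 24.5, 34.5, 44.5
n = 55, Σfm = 1297.5, mean = 23.5909
Σfm² = 40263.75
Σf(m − x̄)² = Σfm² − (Σfm)²/n = 40263.75 − 1297.5²/55 = 9654.5455
Population variance = 9654.5455 / 55 = 175.5372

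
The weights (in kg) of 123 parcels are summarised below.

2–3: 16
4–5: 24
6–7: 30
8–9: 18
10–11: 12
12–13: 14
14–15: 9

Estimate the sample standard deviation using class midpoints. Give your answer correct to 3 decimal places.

3.579

Midpoints: 2.5, 4.5, 6.5, 8.5, 10.5, 12.5, 14.5
n = 123, Σfm = 927.5, mean = 7.5407
Σfm² = 8556.75
Σf(m − x̄)² = Σfm² − (Σfm)²/n = 8556.75 − 927.5²/123 = 1562.7967
Sample variance = 1562.7967 / 122 = 12.8098
Standard deviation = √12.8098 = 3.5791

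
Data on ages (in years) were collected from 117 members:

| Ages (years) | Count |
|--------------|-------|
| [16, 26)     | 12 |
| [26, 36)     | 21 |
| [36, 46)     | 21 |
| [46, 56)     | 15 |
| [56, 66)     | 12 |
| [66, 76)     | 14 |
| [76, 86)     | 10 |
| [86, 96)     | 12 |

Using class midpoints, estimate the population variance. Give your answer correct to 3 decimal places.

478.559

Midpoints: 21, 31, 41, 51, 61, 71, 81, 91
n = 117, Σfm = 6157, mean = 52.6239
Σfm² = 379997
Σf(m − x̄)² = Σfm² − (Σfm)²/n = 379997 − 6157²/117 = 55991.4530
Population variance = 55991.4530 / 117 = 478.5594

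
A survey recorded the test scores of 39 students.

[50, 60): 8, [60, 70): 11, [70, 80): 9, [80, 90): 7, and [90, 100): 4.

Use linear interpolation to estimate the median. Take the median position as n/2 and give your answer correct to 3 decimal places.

Cumulative frequencies: 8, 19, 28, 35, 39
n = 39; position = n/2 = 19.5.
This falls in the class [70, 80): L = 70, F = 19, f = 9, h = 10.
Median ≈ 70 + ((19.5 − 19) / 9) × 10 = 70.5556

70.556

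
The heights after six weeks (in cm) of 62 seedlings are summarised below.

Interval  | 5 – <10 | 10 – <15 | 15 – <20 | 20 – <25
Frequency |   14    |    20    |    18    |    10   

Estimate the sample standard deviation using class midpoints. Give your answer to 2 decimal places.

5.07

Midpoints: 7.5, 12.5, 17.5, 22.5
n = 62, Σfm = 895, mean = 14.4355
Σfm² = 14487.5
Σf(m − x̄)² = Σfm² − (Σfm)²/n = 14487.5 − 895²/62 = 1567.7419
Sample variance = 1567.7419 / 61 = 25.7007
Standard deviation = √25.7007 = 5.0696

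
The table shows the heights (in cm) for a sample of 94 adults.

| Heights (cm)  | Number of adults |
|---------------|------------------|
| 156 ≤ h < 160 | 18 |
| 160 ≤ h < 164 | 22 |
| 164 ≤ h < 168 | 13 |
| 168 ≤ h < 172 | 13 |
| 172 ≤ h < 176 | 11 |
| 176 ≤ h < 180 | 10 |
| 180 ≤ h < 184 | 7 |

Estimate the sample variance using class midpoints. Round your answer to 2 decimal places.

Midpoints: 158, 162, 166, 170, 174, 178, 182
n = 94, Σfm = 15744, mean = 167.4894
Σfm² = 2642392
Σf(m − x̄)² = Σfm² − (Σfm)²/n = 2642392 − 15744²/94 = 5439.4894
Sample variance = 5439.4894 / 93 = 58.4891

58.49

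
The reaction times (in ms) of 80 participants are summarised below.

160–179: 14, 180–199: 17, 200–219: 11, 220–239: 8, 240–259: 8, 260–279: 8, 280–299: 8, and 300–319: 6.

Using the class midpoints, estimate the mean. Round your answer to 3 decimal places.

Midpoints: 169.5, 189.5, 209.5, 229.5, 249.5, 269.5, 289.5, 309.5
Σfm = 14×169.5 + 17×189.5 + 11×209.5 + 8×229.5 + 8×249.5 + 8×269.5 + 8×289.5 + 6×309.5 = 18060
n = Σf = 80
Mean = 18060 / 80 = 225.7500

225.750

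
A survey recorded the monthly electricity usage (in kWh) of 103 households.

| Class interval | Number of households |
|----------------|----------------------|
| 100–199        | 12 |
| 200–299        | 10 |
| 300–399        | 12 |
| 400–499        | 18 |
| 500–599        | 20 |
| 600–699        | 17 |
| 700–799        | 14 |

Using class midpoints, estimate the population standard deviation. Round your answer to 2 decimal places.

Midpoints: 149.5, 249.5, 349.5, 449.5, 549.5, 649.5, 749.5
n = 103, Σfm = 49098.5, mean = 476.6845
Σfm² = 27068375.75
Σf(m − x̄)² = Σfm² − (Σfm)²/n = 27068375.75 − 49098.5²/103 = 3663883.4951
Population variance = 3663883.4951 / 103 = 35571.6844
Standard deviation = √35571.6844 = 188.6046

188.60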